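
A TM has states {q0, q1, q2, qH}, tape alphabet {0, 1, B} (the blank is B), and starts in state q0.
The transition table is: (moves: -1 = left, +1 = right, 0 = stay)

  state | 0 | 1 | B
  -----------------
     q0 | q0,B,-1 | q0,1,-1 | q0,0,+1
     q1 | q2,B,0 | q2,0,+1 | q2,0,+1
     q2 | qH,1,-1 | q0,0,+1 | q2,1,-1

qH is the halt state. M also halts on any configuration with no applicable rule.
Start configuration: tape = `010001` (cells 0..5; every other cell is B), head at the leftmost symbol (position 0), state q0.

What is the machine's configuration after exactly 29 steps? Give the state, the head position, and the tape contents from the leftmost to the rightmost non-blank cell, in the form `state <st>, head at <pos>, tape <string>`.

state q0, head at -1, tape 0000B10001

q0 | BBBB[0]10001   read 0 → write B, move -1, go to q0
q0 | BBB[B]B10001   read B → write 0, move +1, go to q0
q0 | BBB0[B]10001   read B → write 0, move +1, go to q0
q0 | BBB00[1]0001   read 1 → write 1, move -1, go to q0
q0 | BBB0[0]10001   read 0 → write B, move -1, go to q0
q0 | BBB[0]B10001   read 0 → write B, move -1, go to q0
q0 | BB[B]BB10001   read B → write 0, move +1, go to q0
q0 | BB0[B]B10001   read B → write 0, move +1, go to q0
q0 | BB00[B]10001   read B → write 0, move +1, go to q0
q0 | BB000[1]0001   read 1 → write 1, move -1, go to q0
q0 | BB00[0]10001   read 0 → write B, move -1, go to q0
q0 | BB0[0]B10001   read 0 → write B, move -1, go to q0
q0 | BB[0]BB10001   read 0 → write B, move -1, go to q0
q0 | B[B]BBB10001   read B → write 0, move +1, go to q0
q0 | B0[B]BB10001   read B → write 0, move +1, go to q0
q0 | B00[B]B10001   read B → write 0, move +1, go to q0
q0 | B000[B]10001   read B → write 0, move +1, go to q0
q0 | B0000[1]0001   read 1 → write 1, move -1, go to q0
q0 | B000[0]10001   read 0 → write B, move -1, go to q0
q0 | B00[0]B10001   read 0 → write B, move -1, go to q0
q0 | B0[0]BB10001   read 0 → write B, move -1, go to q0
q0 | B[0]BBB10001   read 0 → write B, move -1, go to q0
q0 | [B]BBBB10001   read B → write 0, move +1, go to q0
q0 | 0[B]BBB10001   read B → write 0, move +1, go to q0
q0 | 00[B]BB10001   read B → write 0, move +1, go to q0
q0 | 000[B]B10001   read B → write 0, move +1, go to q0
q0 | 0000[B]10001   read B → write 0, move +1, go to q0
q0 | 00000[1]0001   read 1 → write 1, move -1, go to q0
q0 | 0000[0]10001   read 0 → write B, move -1, go to q0
q0 | 000[0]B10001
After 29 steps: state q0, head at -1, tape 0000B10001.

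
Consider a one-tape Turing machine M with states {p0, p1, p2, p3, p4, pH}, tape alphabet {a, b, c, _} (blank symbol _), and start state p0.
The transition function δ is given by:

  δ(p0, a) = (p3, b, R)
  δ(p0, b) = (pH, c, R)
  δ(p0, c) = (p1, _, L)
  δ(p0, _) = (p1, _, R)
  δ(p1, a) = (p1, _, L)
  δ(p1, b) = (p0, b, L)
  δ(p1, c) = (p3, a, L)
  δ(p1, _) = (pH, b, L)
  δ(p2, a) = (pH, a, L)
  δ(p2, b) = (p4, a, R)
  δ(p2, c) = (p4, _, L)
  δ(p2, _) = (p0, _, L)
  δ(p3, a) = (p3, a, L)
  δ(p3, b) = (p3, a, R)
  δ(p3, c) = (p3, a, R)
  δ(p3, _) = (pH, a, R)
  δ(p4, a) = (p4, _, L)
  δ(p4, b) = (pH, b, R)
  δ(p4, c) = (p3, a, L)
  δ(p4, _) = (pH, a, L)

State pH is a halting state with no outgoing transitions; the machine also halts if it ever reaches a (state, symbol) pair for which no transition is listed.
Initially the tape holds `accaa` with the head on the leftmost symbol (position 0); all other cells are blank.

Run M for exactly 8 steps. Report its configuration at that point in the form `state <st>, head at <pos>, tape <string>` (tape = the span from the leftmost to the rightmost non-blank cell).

p0 | [a]ccaa   read a → write b, move R, go to p3
p3 | b[c]caa   read c → write a, move R, go to p3
p3 | ba[c]aa   read c → write a, move R, go to p3
p3 | baa[a]a   read a → write a, move L, go to p3
p3 | ba[a]aa   read a → write a, move L, go to p3
p3 | b[a]aaa   read a → write a, move L, go to p3
p3 | [b]aaaa   read b → write a, move R, go to p3
p3 | a[a]aaa   read a → write a, move L, go to p3
p3 | [a]aaaa
After 8 steps: state p3, head at 0, tape aaaaa.

state p3, head at 0, tape aaaaa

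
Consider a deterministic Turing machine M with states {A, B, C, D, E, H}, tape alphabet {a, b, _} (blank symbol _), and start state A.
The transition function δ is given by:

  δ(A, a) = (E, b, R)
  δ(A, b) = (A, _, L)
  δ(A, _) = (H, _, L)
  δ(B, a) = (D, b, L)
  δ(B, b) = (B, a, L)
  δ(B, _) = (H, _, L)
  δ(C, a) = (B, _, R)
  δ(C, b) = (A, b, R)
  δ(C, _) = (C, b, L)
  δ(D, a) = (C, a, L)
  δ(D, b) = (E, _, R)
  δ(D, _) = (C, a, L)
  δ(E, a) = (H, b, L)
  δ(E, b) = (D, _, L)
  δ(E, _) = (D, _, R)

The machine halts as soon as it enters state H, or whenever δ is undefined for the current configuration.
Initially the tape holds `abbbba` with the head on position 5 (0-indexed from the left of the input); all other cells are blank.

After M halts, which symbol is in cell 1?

_

A | __abbbb[a]__   read a → write b, move R, go to E
E | __abbbbb[_]_   read _ → write _, move R, go to D
D | __abbbbb_[_]   read _ → write a, move L, go to C
C | __abbbbb[_]a   read _ → write b, move L, go to C
C | __abbbb[b]ba   read b → write b, move R, go to A
A | __abbbbb[b]a   read b → write _, move L, go to A
A | __abbbb[b]_a   read b → write _, move L, go to A
A | __abbb[b]__a   read b → write _, move L, go to A
A | __abb[b]___a   read b → write _, move L, go to A
A | __ab[b]____a   read b → write _, move L, go to A
A | __a[b]_____a   read b → write _, move L, go to A
A | __[a]______a   read a → write b, move R, go to E
E | __b[_]_____a   read _ → write _, move R, go to D
D | __b_[_]____a   read _ → write a, move L, go to C
C | __b[_]a____a   read _ → write b, move L, go to C
C | __[b]ba____a   read b → write b, move R, go to A
A | __b[b]a____a   read b → write _, move L, go to A
A | __[b]_a____a   read b → write _, move L, go to A
A | _[_]__a____a   read _ → write _, move L, go to H
H | [_]___a____a
Cell 1 holds _ when M halts.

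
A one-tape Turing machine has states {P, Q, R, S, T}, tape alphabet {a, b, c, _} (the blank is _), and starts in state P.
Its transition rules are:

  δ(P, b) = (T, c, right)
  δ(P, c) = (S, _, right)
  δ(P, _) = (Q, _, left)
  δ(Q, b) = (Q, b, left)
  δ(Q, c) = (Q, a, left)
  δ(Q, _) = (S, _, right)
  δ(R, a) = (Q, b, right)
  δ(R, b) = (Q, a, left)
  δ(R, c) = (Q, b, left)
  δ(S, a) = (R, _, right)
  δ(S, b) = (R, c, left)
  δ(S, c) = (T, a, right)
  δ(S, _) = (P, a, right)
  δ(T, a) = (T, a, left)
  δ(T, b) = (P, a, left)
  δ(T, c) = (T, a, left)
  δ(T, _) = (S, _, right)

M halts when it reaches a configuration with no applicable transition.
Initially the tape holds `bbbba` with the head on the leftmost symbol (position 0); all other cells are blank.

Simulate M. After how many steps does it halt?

state=P head=0 tape=[b]bbba___   (P,b)→(T,c,right)
state=T head=1 tape=c[b]bba___   (T,b)→(P,a,left)
state=P head=0 tape=[c]abba___   (P,c)→(S,_,right)
state=S head=1 tape=_[a]bba___   (S,a)→(R,_,right)
state=R head=2 tape=__[b]ba___   (R,b)→(Q,a,left)
state=Q head=1 tape=_[_]aba___   (Q,_)→(S,_,right)
state=S head=2 tape=__[a]ba___   (S,a)→(R,_,right)
state=R head=3 tape=___[b]a___   (R,b)→(Q,a,left)
state=Q head=2 tape=__[_]aa___   (Q,_)→(S,_,right)
state=S head=3 tape=___[a]a___   (S,a)→(R,_,right)
state=R head=4 tape=____[a]___   (R,a)→(Q,b,right)
state=Q head=5 tape=____b[_]__   (Q,_)→(S,_,right)
state=S head=6 tape=____b_[_]_   (S,_)→(P,a,right)
state=P head=7 tape=____b_a[_]   (P,_)→(Q,_,left)
state=Q head=6 tape=____b_[a]_
M halts after 14 transitions.

14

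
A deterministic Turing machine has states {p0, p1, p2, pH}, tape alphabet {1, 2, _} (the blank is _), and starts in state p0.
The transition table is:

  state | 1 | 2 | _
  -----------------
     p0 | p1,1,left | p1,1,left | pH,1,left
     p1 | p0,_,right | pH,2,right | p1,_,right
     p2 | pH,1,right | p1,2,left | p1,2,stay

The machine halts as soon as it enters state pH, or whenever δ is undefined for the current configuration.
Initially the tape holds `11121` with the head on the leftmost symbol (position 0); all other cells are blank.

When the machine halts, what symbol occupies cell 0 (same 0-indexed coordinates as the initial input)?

p0 | _[1]1121_   read 1 → write 1, move left, go to p1
p1 | [_]11121_   read _ → write _, move right, go to p1
p1 | _[1]1121_   read 1 → write _, move right, go to p0
p0 | __[1]121_   read 1 → write 1, move left, go to p1
p1 | _[_]1121_   read _ → write _, move right, go to p1
p1 | __[1]121_   read 1 → write _, move right, go to p0
p0 | ___[1]21_   read 1 → write 1, move left, go to p1
p1 | __[_]121_   read _ → write _, move right, go to p1
p1 | ___[1]21_   read 1 → write _, move right, go to p0
p0 | ____[2]1_   read 2 → write 1, move left, go to p1
p1 | ___[_]11_   read _ → write _, move right, go to p1
p1 | ____[1]1_   read 1 → write _, move right, go to p0
p0 | _____[1]_   read 1 → write 1, move left, go to p1
p1 | ____[_]1_   read _ → write _, move right, go to p1
p1 | _____[1]_   read 1 → write _, move right, go to p0
p0 | ______[_]   read _ → write 1, move left, go to pH
pH | _____[_]1
Cell 0 holds _ when M halts.

_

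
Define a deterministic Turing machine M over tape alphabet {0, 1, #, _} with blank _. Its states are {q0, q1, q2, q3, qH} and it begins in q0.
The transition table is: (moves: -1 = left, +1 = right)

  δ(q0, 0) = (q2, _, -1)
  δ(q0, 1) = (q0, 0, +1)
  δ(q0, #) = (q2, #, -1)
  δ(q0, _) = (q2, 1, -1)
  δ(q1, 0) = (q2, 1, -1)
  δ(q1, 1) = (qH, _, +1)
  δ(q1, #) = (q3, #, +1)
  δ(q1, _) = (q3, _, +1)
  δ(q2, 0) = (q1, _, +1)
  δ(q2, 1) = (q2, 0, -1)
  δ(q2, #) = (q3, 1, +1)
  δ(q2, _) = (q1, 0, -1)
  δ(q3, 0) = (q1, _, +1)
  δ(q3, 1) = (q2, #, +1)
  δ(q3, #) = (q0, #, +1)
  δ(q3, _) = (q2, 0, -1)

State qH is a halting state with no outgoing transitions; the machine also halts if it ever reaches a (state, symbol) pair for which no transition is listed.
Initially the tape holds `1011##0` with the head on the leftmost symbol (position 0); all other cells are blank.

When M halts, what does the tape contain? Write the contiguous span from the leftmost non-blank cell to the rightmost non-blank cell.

state=q0 head=0 tape=[1]011##0   (q0,1)→(q0,0,+1)
state=q0 head=1 tape=0[0]11##0   (q0,0)→(q2,_,-1)
state=q2 head=0 tape=[0]_11##0   (q2,0)→(q1,_,+1)
state=q1 head=1 tape=_[_]11##0   (q1,_)→(q3,_,+1)
state=q3 head=2 tape=__[1]1##0   (q3,1)→(q2,#,+1)
state=q2 head=3 tape=__#[1]##0   (q2,1)→(q2,0,-1)
state=q2 head=2 tape=__[#]0##0   (q2,#)→(q3,1,+1)
state=q3 head=3 tape=__1[0]##0   (q3,0)→(q1,_,+1)
state=q1 head=4 tape=__1_[#]#0   (q1,#)→(q3,#,+1)
state=q3 head=5 tape=__1_#[#]0   (q3,#)→(q0,#,+1)
state=q0 head=6 tape=__1_##[0]   (q0,0)→(q2,_,-1)
state=q2 head=5 tape=__1_#[#]_   (q2,#)→(q3,1,+1)
state=q3 head=6 tape=__1_#1[_]   (q3,_)→(q2,0,-1)
state=q2 head=5 tape=__1_#[1]0   (q2,1)→(q2,0,-1)
state=q2 head=4 tape=__1_[#]00   (q2,#)→(q3,1,+1)
state=q3 head=5 tape=__1_1[0]0   (q3,0)→(q1,_,+1)
state=q1 head=6 tape=__1_1_[0]   (q1,0)→(q2,1,-1)
state=q2 head=5 tape=__1_1[_]1   (q2,_)→(q1,0,-1)
state=q1 head=4 tape=__1_[1]01   (q1,1)→(qH,_,+1)
state=qH head=5 tape=__1__[0]1
The non-blank tape span at halt is 1__01.

1__01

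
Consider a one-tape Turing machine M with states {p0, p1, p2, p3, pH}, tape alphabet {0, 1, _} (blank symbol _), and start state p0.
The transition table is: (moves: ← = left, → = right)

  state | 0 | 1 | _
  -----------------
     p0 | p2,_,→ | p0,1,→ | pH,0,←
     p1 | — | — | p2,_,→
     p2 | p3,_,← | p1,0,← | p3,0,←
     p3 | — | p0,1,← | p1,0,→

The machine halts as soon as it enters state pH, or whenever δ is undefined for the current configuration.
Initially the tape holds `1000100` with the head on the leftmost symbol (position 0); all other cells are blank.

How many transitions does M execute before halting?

p0 | [1]000100_   read 1 → write 1, move →, go to p0
p0 | 1[0]00100_   read 0 → write _, move →, go to p2
p2 | 1_[0]0100_   read 0 → write _, move ←, go to p3
p3 | 1[_]_0100_   read _ → write 0, move →, go to p1
p1 | 10[_]0100_   read _ → write _, move →, go to p2
p2 | 10_[0]100_   read 0 → write _, move ←, go to p3
p3 | 10[_]_100_   read _ → write 0, move →, go to p1
p1 | 100[_]100_   read _ → write _, move →, go to p2
p2 | 100_[1]00_   read 1 → write 0, move ←, go to p1
p1 | 100[_]000_   read _ → write _, move →, go to p2
p2 | 100_[0]00_   read 0 → write _, move ←, go to p3
p3 | 100[_]_00_   read _ → write 0, move →, go to p1
p1 | 1000[_]00_   read _ → write _, move →, go to p2
p2 | 1000_[0]0_   read 0 → write _, move ←, go to p3
p3 | 1000[_]_0_   read _ → write 0, move →, go to p1
p1 | 10000[_]0_   read _ → write _, move →, go to p2
p2 | 10000_[0]_   read 0 → write _, move ←, go to p3
p3 | 10000[_]__   read _ → write 0, move →, go to p1
p1 | 100000[_]_   read _ → write _, move →, go to p2
p2 | 100000_[_]   read _ → write 0, move ←, go to p3
p3 | 100000[_]0   read _ → write 0, move →, go to p1
p1 | 1000000[0]
M halts after 21 transitions.

21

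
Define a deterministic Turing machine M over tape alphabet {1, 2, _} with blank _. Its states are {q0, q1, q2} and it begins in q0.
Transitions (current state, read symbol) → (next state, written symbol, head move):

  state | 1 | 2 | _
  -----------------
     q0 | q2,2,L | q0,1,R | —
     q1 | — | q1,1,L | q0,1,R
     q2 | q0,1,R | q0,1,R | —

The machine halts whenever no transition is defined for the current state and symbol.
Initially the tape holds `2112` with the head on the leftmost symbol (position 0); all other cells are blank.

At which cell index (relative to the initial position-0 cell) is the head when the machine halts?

state=q0 head=0 tape=[2]112_   (q0,2)→(q0,1,R)
state=q0 head=1 tape=1[1]12_   (q0,1)→(q2,2,L)
state=q2 head=0 tape=[1]212_   (q2,1)→(q0,1,R)
state=q0 head=1 tape=1[2]12_   (q0,2)→(q0,1,R)
state=q0 head=2 tape=11[1]2_   (q0,1)→(q2,2,L)
state=q2 head=1 tape=1[1]22_   (q2,1)→(q0,1,R)
state=q0 head=2 tape=11[2]2_   (q0,2)→(q0,1,R)
state=q0 head=3 tape=111[2]_   (q0,2)→(q0,1,R)
state=q0 head=4 tape=1111[_]
At halt the head is at cell 4.

4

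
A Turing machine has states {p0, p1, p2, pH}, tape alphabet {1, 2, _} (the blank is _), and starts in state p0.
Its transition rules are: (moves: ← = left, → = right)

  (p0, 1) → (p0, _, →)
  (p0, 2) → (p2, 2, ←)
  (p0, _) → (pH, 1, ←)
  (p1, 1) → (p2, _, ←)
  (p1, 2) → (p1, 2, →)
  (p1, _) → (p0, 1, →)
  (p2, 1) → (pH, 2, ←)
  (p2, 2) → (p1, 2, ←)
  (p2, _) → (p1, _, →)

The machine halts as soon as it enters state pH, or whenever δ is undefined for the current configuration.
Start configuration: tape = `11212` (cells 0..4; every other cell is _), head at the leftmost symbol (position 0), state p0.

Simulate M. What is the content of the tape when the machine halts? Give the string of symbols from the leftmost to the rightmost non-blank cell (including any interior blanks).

22_2

p0 | [1]1212   read 1 → write _, move →, go to p0
p0 | _[1]212   read 1 → write _, move →, go to p0
p0 | __[2]12   read 2 → write 2, move ←, go to p2
p2 | _[_]212   read _ → write _, move →, go to p1
p1 | __[2]12   read 2 → write 2, move →, go to p1
p1 | __2[1]2   read 1 → write _, move ←, go to p2
p2 | __[2]_2   read 2 → write 2, move ←, go to p1
p1 | _[_]2_2   read _ → write 1, move →, go to p0
p0 | _1[2]_2   read 2 → write 2, move ←, go to p2
p2 | _[1]2_2   read 1 → write 2, move ←, go to pH
pH | [_]22_2
The non-blank tape span at halt is 22_2.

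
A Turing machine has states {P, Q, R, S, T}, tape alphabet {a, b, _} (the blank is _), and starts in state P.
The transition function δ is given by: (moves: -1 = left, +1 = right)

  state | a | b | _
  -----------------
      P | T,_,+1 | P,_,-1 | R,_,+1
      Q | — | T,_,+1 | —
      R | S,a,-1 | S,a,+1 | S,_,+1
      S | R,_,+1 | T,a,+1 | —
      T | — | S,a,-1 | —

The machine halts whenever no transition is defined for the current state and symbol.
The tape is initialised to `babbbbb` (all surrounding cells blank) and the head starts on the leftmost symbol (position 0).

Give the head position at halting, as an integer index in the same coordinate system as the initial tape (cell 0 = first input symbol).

P | _[b]abbbbb   read b → write _, move -1, go to P
P | [_]_abbbbb   read _ → write _, move +1, go to R
R | _[_]abbbbb   read _ → write _, move +1, go to S
S | __[a]bbbbb   read a → write _, move +1, go to R
R | ___[b]bbbb   read b → write a, move +1, go to S
S | ___a[b]bbb   read b → write a, move +1, go to T
T | ___aa[b]bb   read b → write a, move -1, go to S
S | ___a[a]abb   read a → write _, move +1, go to R
R | ___a_[a]bb   read a → write a, move -1, go to S
S | ___a[_]abb
At halt the head is at cell 3.

3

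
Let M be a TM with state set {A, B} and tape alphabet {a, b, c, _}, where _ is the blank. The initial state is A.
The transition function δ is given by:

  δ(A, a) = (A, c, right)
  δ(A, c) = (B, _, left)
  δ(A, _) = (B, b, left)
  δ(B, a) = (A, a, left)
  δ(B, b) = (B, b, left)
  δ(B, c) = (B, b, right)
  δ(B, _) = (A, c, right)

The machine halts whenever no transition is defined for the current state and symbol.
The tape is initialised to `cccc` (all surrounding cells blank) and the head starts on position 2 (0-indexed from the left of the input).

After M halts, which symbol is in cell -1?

A | _cc[c]c_   read c → write _, move left, go to B
B | _c[c]_c_   read c → write b, move right, go to B
B | _cb[_]c_   read _ → write c, move right, go to A
A | _cbc[c]_   read c → write _, move left, go to B
B | _cb[c]__   read c → write b, move right, go to B
B | _cbb[_]_   read _ → write c, move right, go to A
A | _cbbc[_]   read _ → write b, move left, go to B
B | _cbb[c]b   read c → write b, move right, go to B
B | _cbbb[b]   read b → write b, move left, go to B
B | _cbb[b]b   read b → write b, move left, go to B
B | _cb[b]bb   read b → write b, move left, go to B
B | _c[b]bbb   read b → write b, move left, go to B
B | _[c]bbbb   read c → write b, move right, go to B
B | _b[b]bbb   read b → write b, move left, go to B
B | _[b]bbbb   read b → write b, move left, go to B
B | [_]bbbbb   read _ → write c, move right, go to A
A | c[b]bbbb
Cell -1 holds c when M halts.

c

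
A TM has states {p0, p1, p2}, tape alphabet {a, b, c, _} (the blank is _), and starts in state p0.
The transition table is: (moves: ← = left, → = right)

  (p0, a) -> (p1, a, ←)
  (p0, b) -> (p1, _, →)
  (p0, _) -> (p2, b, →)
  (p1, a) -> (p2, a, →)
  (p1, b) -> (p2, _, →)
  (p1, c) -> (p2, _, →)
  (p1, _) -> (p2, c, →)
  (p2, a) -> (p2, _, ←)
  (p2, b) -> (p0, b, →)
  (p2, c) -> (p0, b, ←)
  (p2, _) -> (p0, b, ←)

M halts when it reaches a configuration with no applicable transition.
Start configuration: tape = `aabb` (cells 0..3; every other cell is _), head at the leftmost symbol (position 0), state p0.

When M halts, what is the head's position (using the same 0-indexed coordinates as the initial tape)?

4

state=p0 head=0 tape=__[a]abb__   (p0,a)→(p1,a,←)
state=p1 head=-1 tape=_[_]aabb__   (p1,_)→(p2,c,→)
state=p2 head=0 tape=_c[a]abb__   (p2,a)→(p2,_,←)
state=p2 head=-1 tape=_[c]_abb__   (p2,c)→(p0,b,←)
state=p0 head=-2 tape=[_]b_abb__   (p0,_)→(p2,b,→)
state=p2 head=-1 tape=b[b]_abb__   (p2,b)→(p0,b,→)
state=p0 head=0 tape=bb[_]abb__   (p0,_)→(p2,b,→)
state=p2 head=1 tape=bbb[a]bb__   (p2,a)→(p2,_,←)
state=p2 head=0 tape=bb[b]_bb__   (p2,b)→(p0,b,→)
state=p0 head=1 tape=bbb[_]bb__   (p0,_)→(p2,b,→)
state=p2 head=2 tape=bbbb[b]b__   (p2,b)→(p0,b,→)
state=p0 head=3 tape=bbbbb[b]__   (p0,b)→(p1,_,→)
state=p1 head=4 tape=bbbbb_[_]_   (p1,_)→(p2,c,→)
state=p2 head=5 tape=bbbbb_c[_]   (p2,_)→(p0,b,←)
state=p0 head=4 tape=bbbbb_[c]b
At halt the head is at cell 4.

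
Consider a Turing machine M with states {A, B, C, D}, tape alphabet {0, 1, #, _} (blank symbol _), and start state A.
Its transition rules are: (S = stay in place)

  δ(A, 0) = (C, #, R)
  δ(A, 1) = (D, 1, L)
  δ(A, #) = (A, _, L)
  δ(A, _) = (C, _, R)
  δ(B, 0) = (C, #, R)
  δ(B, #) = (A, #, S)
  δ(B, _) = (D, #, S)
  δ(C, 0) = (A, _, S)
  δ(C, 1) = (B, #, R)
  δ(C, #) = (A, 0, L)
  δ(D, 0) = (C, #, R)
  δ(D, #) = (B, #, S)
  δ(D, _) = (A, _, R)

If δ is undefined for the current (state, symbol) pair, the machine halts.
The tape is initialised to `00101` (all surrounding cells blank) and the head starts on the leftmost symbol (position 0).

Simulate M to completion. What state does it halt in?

C

A | [0]0101_   read 0 → write #, move R, go to C
C | #[0]101_   read 0 → write _, move S, go to A
A | #[_]101_   read _ → write _, move R, go to C
C | #_[1]01_   read 1 → write #, move R, go to B
B | #_#[0]1_   read 0 → write #, move R, go to C
C | #_##[1]_   read 1 → write #, move R, go to B
B | #_###[_]   read _ → write #, move S, go to D
D | #_###[#]   read # → write #, move S, go to B
B | #_###[#]   read # → write #, move S, go to A
A | #_###[#]   read # → write _, move L, go to A
A | #_##[#]_   read # → write _, move L, go to A
A | #_#[#]__   read # → write _, move L, go to A
A | #_[#]___   read # → write _, move L, go to A
A | #[_]____   read _ → write _, move R, go to C
C | #_[_]___
No transition is defined for (C, _); M halts in state C.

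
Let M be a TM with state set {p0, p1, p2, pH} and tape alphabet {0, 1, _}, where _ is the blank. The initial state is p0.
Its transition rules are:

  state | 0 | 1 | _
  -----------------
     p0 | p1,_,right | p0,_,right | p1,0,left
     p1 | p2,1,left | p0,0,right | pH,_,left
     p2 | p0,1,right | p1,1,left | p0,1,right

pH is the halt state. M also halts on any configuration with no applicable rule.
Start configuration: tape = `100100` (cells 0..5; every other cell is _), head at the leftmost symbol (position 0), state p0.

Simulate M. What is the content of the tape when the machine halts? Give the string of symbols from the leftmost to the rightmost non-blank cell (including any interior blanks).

p0 | [1]00100_   read 1 → write _, move right, go to p0
p0 | _[0]0100_   read 0 → write _, move right, go to p1
p1 | __[0]100_   read 0 → write 1, move left, go to p2
p2 | _[_]1100_   read _ → write 1, move right, go to p0
p0 | _1[1]100_   read 1 → write _, move right, go to p0
p0 | _1_[1]00_   read 1 → write _, move right, go to p0
p0 | _1__[0]0_   read 0 → write _, move right, go to p1
p1 | _1___[0]_   read 0 → write 1, move left, go to p2
p2 | _1__[_]1_   read _ → write 1, move right, go to p0
p0 | _1__1[1]_   read 1 → write _, move right, go to p0
p0 | _1__1_[_]   read _ → write 0, move left, go to p1
p1 | _1__1[_]0   read _ → write _, move left, go to pH
pH | _1__[1]_0
The non-blank tape span at halt is 1__1_0.

1__1_0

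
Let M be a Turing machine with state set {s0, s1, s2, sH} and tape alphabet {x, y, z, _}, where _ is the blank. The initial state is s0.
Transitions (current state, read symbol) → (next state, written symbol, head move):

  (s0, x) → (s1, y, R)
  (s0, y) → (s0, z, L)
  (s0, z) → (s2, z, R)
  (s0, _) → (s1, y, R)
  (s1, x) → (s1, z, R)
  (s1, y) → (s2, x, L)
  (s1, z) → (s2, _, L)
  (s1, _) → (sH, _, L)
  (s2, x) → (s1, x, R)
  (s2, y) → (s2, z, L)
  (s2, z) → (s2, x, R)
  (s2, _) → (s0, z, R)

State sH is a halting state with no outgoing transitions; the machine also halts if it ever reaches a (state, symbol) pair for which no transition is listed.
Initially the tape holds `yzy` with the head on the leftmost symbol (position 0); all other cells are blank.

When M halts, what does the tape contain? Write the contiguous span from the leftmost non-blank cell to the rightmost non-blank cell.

s0 | __[y]zy___   read y → write z, move L, go to s0
s0 | _[_]zzy___   read _ → write y, move R, go to s1
s1 | _y[z]zy___   read z → write _, move L, go to s2
s2 | _[y]_zy___   read y → write z, move L, go to s2
s2 | [_]z_zy___   read _ → write z, move R, go to s0
s0 | z[z]_zy___   read z → write z, move R, go to s2
s2 | zz[_]zy___   read _ → write z, move R, go to s0
s0 | zzz[z]y___   read z → write z, move R, go to s2
s2 | zzzz[y]___   read y → write z, move L, go to s2
s2 | zzz[z]z___   read z → write x, move R, go to s2
s2 | zzzx[z]___   read z → write x, move R, go to s2
s2 | zzzxx[_]__   read _ → write z, move R, go to s0
s0 | zzzxxz[_]_   read _ → write y, move R, go to s1
s1 | zzzxxzy[_]   read _ → write _, move L, go to sH
sH | zzzxxz[y]_
The non-blank tape span at halt is zzzxxzy.

zzzxxzy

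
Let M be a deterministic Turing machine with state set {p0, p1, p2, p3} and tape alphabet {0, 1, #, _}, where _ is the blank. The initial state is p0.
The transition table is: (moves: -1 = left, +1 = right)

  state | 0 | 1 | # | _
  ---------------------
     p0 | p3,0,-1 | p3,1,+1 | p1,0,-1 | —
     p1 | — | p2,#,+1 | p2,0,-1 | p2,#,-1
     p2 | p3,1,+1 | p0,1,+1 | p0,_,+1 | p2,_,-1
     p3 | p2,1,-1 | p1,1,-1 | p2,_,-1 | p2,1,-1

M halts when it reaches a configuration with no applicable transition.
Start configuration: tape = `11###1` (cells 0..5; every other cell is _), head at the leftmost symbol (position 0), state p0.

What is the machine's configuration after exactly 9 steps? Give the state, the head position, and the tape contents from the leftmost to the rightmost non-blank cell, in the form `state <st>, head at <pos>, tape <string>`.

state=p0 head=0 tape=[1]1###1   (p0,1)→(p3,1,+1)
state=p3 head=1 tape=1[1]###1   (p3,1)→(p1,1,-1)
state=p1 head=0 tape=[1]1###1   (p1,1)→(p2,#,+1)
state=p2 head=1 tape=#[1]###1   (p2,1)→(p0,1,+1)
state=p0 head=2 tape=#1[#]##1   (p0,#)→(p1,0,-1)
state=p1 head=1 tape=#[1]0##1   (p1,1)→(p2,#,+1)
state=p2 head=2 tape=##[0]##1   (p2,0)→(p3,1,+1)
state=p3 head=3 tape=##1[#]#1   (p3,#)→(p2,_,-1)
state=p2 head=2 tape=##[1]_#1   (p2,1)→(p0,1,+1)
state=p0 head=3 tape=##1[_]#1
After 9 steps: state p0, head at 3, tape ##1_#1.

state p0, head at 3, tape ##1_#1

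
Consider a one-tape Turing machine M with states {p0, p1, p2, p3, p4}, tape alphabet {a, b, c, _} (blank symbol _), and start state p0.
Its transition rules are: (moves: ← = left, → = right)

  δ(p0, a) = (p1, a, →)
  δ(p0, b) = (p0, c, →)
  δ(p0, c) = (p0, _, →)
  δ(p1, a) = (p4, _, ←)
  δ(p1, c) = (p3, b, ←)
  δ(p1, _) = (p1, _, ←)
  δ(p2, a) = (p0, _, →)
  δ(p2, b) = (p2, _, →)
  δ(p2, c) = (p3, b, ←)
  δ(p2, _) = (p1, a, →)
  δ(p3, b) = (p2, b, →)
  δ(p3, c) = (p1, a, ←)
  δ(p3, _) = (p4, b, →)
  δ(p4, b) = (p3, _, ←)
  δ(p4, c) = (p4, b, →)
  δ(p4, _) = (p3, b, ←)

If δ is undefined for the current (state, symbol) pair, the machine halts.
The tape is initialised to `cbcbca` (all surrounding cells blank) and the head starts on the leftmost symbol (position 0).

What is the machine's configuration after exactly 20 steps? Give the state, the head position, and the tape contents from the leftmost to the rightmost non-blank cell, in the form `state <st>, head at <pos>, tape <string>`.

state=p0 head=0 tape=_[c]bcbca_   (p0,c)→(p0,_,→)
state=p0 head=1 tape=__[b]cbca_   (p0,b)→(p0,c,→)
state=p0 head=2 tape=__c[c]bca_   (p0,c)→(p0,_,→)
state=p0 head=3 tape=__c_[b]ca_   (p0,b)→(p0,c,→)
state=p0 head=4 tape=__c_c[c]a_   (p0,c)→(p0,_,→)
state=p0 head=5 tape=__c_c_[a]_   (p0,a)→(p1,a,→)
state=p1 head=6 tape=__c_c_a[_]   (p1,_)→(p1,_,←)
state=p1 head=5 tape=__c_c_[a]_   (p1,a)→(p4,_,←)
state=p4 head=4 tape=__c_c[_]__   (p4,_)→(p3,b,←)
state=p3 head=3 tape=__c_[c]b__   (p3,c)→(p1,a,←)
state=p1 head=2 tape=__c[_]ab__   (p1,_)→(p1,_,←)
state=p1 head=1 tape=__[c]_ab__   (p1,c)→(p3,b,←)
state=p3 head=0 tape=_[_]b_ab__   (p3,_)→(p4,b,→)
state=p4 head=1 tape=_b[b]_ab__   (p4,b)→(p3,_,←)
state=p3 head=0 tape=_[b]__ab__   (p3,b)→(p2,b,→)
state=p2 head=1 tape=_b[_]_ab__   (p2,_)→(p1,a,→)
state=p1 head=2 tape=_ba[_]ab__   (p1,_)→(p1,_,←)
state=p1 head=1 tape=_b[a]_ab__   (p1,a)→(p4,_,←)
state=p4 head=0 tape=_[b]__ab__   (p4,b)→(p3,_,←)
state=p3 head=-1 tape=[_]___ab__   (p3,_)→(p4,b,→)
state=p4 head=0 tape=b[_]__ab__
After 20 steps: state p4, head at 0, tape b___ab.

state p4, head at 0, tape b___ab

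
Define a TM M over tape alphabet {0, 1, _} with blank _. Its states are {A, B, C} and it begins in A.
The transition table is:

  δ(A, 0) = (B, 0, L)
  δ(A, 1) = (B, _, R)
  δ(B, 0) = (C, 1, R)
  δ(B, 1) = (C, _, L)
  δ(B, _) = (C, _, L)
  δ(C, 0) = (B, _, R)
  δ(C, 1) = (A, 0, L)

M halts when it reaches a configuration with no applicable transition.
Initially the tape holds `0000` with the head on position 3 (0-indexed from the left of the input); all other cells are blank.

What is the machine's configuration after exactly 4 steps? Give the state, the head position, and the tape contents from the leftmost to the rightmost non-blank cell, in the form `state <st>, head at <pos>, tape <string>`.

state=A head=3 tape=000[0]_   (A,0)→(B,0,L)
state=B head=2 tape=00[0]0_   (B,0)→(C,1,R)
state=C head=3 tape=001[0]_   (C,0)→(B,_,R)
state=B head=4 tape=001_[_]   (B,_)→(C,_,L)
state=C head=3 tape=001[_]_
After 4 steps: state C, head at 3, tape 001.

state C, head at 3, tape 001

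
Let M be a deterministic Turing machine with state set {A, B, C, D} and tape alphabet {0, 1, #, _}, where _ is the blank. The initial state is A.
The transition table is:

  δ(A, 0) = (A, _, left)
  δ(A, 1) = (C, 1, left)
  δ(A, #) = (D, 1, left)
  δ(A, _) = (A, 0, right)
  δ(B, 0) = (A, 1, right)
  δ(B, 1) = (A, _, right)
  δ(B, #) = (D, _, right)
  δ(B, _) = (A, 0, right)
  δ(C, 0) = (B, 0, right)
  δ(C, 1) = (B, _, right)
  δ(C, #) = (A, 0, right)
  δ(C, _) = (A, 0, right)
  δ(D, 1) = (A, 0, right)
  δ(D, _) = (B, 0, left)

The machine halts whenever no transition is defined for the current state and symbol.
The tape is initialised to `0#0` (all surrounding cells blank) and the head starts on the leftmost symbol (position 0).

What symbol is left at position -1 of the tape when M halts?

A | _[0]#0   read 0 → write _, move left, go to A
A | [_]_#0   read _ → write 0, move right, go to A
A | 0[_]#0   read _ → write 0, move right, go to A
A | 00[#]0   read # → write 1, move left, go to D
D | 0[0]10
Cell -1 holds 0 when M halts.

0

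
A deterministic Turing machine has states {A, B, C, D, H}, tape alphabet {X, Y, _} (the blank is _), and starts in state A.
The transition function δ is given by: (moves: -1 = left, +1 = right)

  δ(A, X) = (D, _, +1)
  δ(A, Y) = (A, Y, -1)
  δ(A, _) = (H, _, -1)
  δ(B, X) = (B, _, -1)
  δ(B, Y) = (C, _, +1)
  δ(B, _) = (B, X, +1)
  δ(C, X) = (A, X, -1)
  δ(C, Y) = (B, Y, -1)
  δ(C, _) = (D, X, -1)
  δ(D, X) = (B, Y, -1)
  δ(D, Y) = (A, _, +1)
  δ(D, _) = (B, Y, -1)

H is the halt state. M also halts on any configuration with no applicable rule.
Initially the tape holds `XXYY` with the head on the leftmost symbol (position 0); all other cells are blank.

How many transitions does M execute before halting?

state=A head=0 tape=_[X]XYY_   (A,X)→(D,_,+1)
state=D head=1 tape=__[X]YY_   (D,X)→(B,Y,-1)
state=B head=0 tape=_[_]YYY_   (B,_)→(B,X,+1)
state=B head=1 tape=_X[Y]YY_   (B,Y)→(C,_,+1)
state=C head=2 tape=_X_[Y]Y_   (C,Y)→(B,Y,-1)
state=B head=1 tape=_X[_]YY_   (B,_)→(B,X,+1)
state=B head=2 tape=_XX[Y]Y_   (B,Y)→(C,_,+1)
state=C head=3 tape=_XX_[Y]_   (C,Y)→(B,Y,-1)
state=B head=2 tape=_XX[_]Y_   (B,_)→(B,X,+1)
state=B head=3 tape=_XXX[Y]_   (B,Y)→(C,_,+1)
state=C head=4 tape=_XXX_[_]   (C,_)→(D,X,-1)
state=D head=3 tape=_XXX[_]X   (D,_)→(B,Y,-1)
state=B head=2 tape=_XX[X]YX   (B,X)→(B,_,-1)
state=B head=1 tape=_X[X]_YX   (B,X)→(B,_,-1)
state=B head=0 tape=_[X]__YX   (B,X)→(B,_,-1)
state=B head=-1 tape=[_]___YX   (B,_)→(B,X,+1)
state=B head=0 tape=X[_]__YX   (B,_)→(B,X,+1)
state=B head=1 tape=XX[_]_YX   (B,_)→(B,X,+1)
state=B head=2 tape=XXX[_]YX   (B,_)→(B,X,+1)
state=B head=3 tape=XXXX[Y]X   (B,Y)→(C,_,+1)
state=C head=4 tape=XXXX_[X]   (C,X)→(A,X,-1)
state=A head=3 tape=XXXX[_]X   (A,_)→(H,_,-1)
state=H head=2 tape=XXX[X]_X
M halts after 22 transitions.

22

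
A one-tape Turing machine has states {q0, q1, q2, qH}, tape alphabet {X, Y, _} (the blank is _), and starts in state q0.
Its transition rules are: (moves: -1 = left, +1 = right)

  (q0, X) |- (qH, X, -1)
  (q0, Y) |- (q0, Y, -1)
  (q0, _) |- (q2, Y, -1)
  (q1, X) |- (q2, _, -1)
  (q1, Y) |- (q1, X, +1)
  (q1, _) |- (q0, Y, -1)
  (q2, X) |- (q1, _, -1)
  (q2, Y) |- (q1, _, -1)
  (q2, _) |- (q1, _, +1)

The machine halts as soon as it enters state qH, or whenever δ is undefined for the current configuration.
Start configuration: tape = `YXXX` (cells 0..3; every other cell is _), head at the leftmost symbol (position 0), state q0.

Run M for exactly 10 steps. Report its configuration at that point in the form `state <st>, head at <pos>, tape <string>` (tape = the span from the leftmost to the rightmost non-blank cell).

state=q0 head=0 tape=__[Y]XXX   (q0,Y)→(q0,Y,-1)
state=q0 head=-1 tape=_[_]YXXX   (q0,_)→(q2,Y,-1)
state=q2 head=-2 tape=[_]YYXXX   (q2,_)→(q1,_,+1)
state=q1 head=-1 tape=_[Y]YXXX   (q1,Y)→(q1,X,+1)
state=q1 head=0 tape=_X[Y]XXX   (q1,Y)→(q1,X,+1)
state=q1 head=1 tape=_XX[X]XX   (q1,X)→(q2,_,-1)
state=q2 head=0 tape=_X[X]_XX   (q2,X)→(q1,_,-1)
state=q1 head=-1 tape=_[X]__XX   (q1,X)→(q2,_,-1)
state=q2 head=-2 tape=[_]___XX   (q2,_)→(q1,_,+1)
state=q1 head=-1 tape=_[_]__XX   (q1,_)→(q0,Y,-1)
state=q0 head=-2 tape=[_]Y__XX
After 10 steps: state q0, head at -2, tape Y__XX.

state q0, head at -2, tape Y__XX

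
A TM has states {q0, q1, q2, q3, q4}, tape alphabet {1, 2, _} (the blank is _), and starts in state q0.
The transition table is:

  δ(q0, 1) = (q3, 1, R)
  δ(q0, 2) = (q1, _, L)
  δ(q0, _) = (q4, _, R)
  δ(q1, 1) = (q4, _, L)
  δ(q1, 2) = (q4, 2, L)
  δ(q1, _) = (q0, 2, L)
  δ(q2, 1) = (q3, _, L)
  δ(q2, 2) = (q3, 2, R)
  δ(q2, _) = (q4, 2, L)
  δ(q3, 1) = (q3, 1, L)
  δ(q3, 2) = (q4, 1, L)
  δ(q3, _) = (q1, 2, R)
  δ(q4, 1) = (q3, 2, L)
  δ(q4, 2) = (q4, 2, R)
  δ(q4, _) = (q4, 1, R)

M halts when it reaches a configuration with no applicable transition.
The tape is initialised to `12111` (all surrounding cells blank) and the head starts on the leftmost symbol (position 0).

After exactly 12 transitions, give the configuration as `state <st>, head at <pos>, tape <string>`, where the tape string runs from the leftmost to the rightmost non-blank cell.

state q4, head at -2, tape 122111

state=q0 head=0 tape=__[1]2111   (q0,1)→(q3,1,R)
state=q3 head=1 tape=__1[2]111   (q3,2)→(q4,1,L)
state=q4 head=0 tape=__[1]1111   (q4,1)→(q3,2,L)
state=q3 head=-1 tape=_[_]21111   (q3,_)→(q1,2,R)
state=q1 head=0 tape=_2[2]1111   (q1,2)→(q4,2,L)
state=q4 head=-1 tape=_[2]21111   (q4,2)→(q4,2,R)
state=q4 head=0 tape=_2[2]1111   (q4,2)→(q4,2,R)
state=q4 head=1 tape=_22[1]111   (q4,1)→(q3,2,L)
state=q3 head=0 tape=_2[2]2111   (q3,2)→(q4,1,L)
state=q4 head=-1 tape=_[2]12111   (q4,2)→(q4,2,R)
state=q4 head=0 tape=_2[1]2111   (q4,1)→(q3,2,L)
state=q3 head=-1 tape=_[2]22111   (q3,2)→(q4,1,L)
state=q4 head=-2 tape=[_]122111
After 12 steps: state q4, head at -2, tape 122111.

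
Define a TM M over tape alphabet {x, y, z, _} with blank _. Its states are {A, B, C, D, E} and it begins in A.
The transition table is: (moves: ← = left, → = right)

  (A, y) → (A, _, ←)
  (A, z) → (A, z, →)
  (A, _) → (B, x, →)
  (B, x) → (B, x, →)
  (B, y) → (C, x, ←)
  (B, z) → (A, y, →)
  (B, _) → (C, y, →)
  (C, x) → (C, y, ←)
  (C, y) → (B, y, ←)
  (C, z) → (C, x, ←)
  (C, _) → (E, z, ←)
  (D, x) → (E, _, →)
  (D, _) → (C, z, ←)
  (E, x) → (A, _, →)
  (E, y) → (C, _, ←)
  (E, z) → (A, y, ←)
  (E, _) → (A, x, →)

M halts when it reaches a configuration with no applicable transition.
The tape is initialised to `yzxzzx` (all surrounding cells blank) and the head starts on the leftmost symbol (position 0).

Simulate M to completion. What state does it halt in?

A

A | ___[y]zxzzx   read y → write _, move ←, go to A
A | __[_]_zxzzx   read _ → write x, move →, go to B
B | __x[_]zxzzx   read _ → write y, move →, go to C
C | __xy[z]xzzx   read z → write x, move ←, go to C
C | __x[y]xxzzx   read y → write y, move ←, go to B
B | __[x]yxxzzx   read x → write x, move →, go to B
B | __x[y]xxzzx   read y → write x, move ←, go to C
C | __[x]xxxzzx   read x → write y, move ←, go to C
C | _[_]yxxxzzx   read _ → write z, move ←, go to E
E | [_]zyxxxzzx   read _ → write x, move →, go to A
A | x[z]yxxxzzx   read z → write z, move →, go to A
A | xz[y]xxxzzx   read y → write _, move ←, go to A
A | x[z]_xxxzzx   read z → write z, move →, go to A
A | xz[_]xxxzzx   read _ → write x, move →, go to B
B | xzx[x]xxzzx   read x → write x, move →, go to B
B | xzxx[x]xzzx   read x → write x, move →, go to B
B | xzxxx[x]zzx   read x → write x, move →, go to B
B | xzxxxx[z]zx   read z → write y, move →, go to A
A | xzxxxxy[z]x   read z → write z, move →, go to A
A | xzxxxxyz[x]
No transition is defined for (A, x); M halts in state A.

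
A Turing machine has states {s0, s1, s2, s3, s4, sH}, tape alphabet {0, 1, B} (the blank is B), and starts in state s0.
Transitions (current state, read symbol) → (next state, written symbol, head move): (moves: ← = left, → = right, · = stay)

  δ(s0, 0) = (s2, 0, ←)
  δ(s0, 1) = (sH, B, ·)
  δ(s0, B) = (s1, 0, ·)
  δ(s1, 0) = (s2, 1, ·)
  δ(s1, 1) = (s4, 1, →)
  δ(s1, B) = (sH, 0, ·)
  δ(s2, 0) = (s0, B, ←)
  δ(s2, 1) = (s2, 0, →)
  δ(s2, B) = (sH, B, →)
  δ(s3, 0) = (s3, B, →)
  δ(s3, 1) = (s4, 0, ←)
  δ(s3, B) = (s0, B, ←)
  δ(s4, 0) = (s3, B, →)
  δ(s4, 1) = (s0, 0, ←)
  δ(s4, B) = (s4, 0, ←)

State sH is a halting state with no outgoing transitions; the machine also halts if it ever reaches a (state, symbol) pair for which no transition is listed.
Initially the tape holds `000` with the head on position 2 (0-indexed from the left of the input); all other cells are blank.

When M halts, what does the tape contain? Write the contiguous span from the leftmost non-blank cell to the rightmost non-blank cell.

0B0

state=s0 head=2 tape=B00[0]   (s0,0)→(s2,0,←)
state=s2 head=1 tape=B0[0]0   (s2,0)→(s0,B,←)
state=s0 head=0 tape=B[0]B0   (s0,0)→(s2,0,←)
state=s2 head=-1 tape=[B]0B0   (s2,B)→(sH,B,→)
state=sH head=0 tape=B[0]B0
The non-blank tape span at halt is 0B0.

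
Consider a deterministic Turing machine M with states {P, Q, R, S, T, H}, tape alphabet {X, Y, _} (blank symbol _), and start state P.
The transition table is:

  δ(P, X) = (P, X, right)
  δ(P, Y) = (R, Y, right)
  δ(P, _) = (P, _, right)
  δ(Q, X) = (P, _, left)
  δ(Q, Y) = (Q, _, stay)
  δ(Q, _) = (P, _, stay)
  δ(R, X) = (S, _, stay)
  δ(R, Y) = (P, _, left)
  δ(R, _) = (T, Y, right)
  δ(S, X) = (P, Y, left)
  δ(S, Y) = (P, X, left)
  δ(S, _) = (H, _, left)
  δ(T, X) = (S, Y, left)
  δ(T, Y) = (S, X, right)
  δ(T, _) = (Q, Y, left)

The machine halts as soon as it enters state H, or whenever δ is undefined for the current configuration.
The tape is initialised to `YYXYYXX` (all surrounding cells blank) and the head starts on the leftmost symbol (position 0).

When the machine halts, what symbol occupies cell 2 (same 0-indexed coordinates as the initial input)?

Y

state=P head=0 tape=[Y]YXYYXX   (P,Y)→(R,Y,right)
state=R head=1 tape=Y[Y]XYYXX   (R,Y)→(P,_,left)
state=P head=0 tape=[Y]_XYYXX   (P,Y)→(R,Y,right)
state=R head=1 tape=Y[_]XYYXX   (R,_)→(T,Y,right)
state=T head=2 tape=YY[X]YYXX   (T,X)→(S,Y,left)
state=S head=1 tape=Y[Y]YYYXX   (S,Y)→(P,X,left)
state=P head=0 tape=[Y]XYYYXX   (P,Y)→(R,Y,right)
state=R head=1 tape=Y[X]YYYXX   (R,X)→(S,_,stay)
state=S head=1 tape=Y[_]YYYXX   (S,_)→(H,_,left)
state=H head=0 tape=[Y]_YYYXX
Cell 2 holds Y when M halts.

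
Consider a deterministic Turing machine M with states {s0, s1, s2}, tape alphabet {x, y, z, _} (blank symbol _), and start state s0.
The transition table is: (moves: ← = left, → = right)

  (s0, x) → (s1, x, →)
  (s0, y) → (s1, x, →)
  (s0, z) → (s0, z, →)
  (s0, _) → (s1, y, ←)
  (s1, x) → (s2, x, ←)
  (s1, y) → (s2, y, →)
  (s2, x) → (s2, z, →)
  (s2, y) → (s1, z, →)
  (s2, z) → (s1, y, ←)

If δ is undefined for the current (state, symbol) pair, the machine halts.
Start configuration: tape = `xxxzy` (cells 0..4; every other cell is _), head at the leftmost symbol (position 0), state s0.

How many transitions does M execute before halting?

6

state=s0 head=0 tape=[x]xxzy   (s0,x)→(s1,x,→)
state=s1 head=1 tape=x[x]xzy   (s1,x)→(s2,x,←)
state=s2 head=0 tape=[x]xxzy   (s2,x)→(s2,z,→)
state=s2 head=1 tape=z[x]xzy   (s2,x)→(s2,z,→)
state=s2 head=2 tape=zz[x]zy   (s2,x)→(s2,z,→)
state=s2 head=3 tape=zzz[z]y   (s2,z)→(s1,y,←)
state=s1 head=2 tape=zz[z]yy
M halts after 6 transitions.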